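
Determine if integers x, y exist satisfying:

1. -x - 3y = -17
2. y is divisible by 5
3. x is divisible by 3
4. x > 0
No

A contradictory subset is {-x - 3y = -17, x is divisible by 3}. No integer assignment can satisfy these jointly:

  - -x - 3y = -17: is a linear equation tying the variables together
  - x is divisible by 3: restricts x to multiples of 3

Modular obstruction: writing x = 3x', every remaining term of the linear equation is divisible by 3, so the left side is ≡ 0 (mod 3); but the right side -17 ≡ 1 (mod 3). No integers can satisfy it.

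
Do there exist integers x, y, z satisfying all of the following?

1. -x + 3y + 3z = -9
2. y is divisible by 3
Yes

Take x = 0, y = 0, z = -3. Substituting into each constraint:
  (1) 0 + 3(0) + 3(-3) = -9 ✓
  (2) 0 = 3 × 0, remainder 0 ✓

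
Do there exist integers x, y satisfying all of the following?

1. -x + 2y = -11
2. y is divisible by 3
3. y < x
Yes

Take x = 11, y = 0. Substituting into each constraint:
  (1) (-11) + 2(0) = -11 ✓
  (2) 0 = 3 × 0, remainder 0 ✓
  (3) 0 < 11 ✓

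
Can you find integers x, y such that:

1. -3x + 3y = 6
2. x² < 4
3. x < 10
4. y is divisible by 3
Yes

Take x = 1, y = 3. Substituting into each constraint:
  (1) -3(1) + 3(3) = 6 ✓
  (2) x² = (1)² = 1, and 1 < 4 ✓
  (3) 1 < 10 ✓
  (4) 3 = 3 × 1, remainder 0 ✓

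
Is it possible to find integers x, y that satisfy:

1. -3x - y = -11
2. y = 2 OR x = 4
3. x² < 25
Yes

Take x = 4, y = -1. Substituting into each constraint:
  (1) -3(4) + 1 = -11 ✓
  (2) x = 4, target 4 ✓ (second branch holds)
  (3) x² = (4)² = 16, and 16 < 25 ✓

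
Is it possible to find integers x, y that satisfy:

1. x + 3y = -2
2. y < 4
Yes

Take x = -2, y = 0. Substituting into each constraint:
  (1) (-2) + 3(0) = -2 ✓
  (2) 0 < 4 ✓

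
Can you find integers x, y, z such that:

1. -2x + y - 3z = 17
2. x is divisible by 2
Yes

Take x = 2, y = 0, z = -7. Substituting into each constraint:
  (1) -2(2) + 0 - 3(-7) = 17 ✓
  (2) 2 = 2 × 1, remainder 0 ✓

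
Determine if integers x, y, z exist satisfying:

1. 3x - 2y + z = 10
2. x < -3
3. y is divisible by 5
Yes

Take x = -4, y = 0, z = 22. Substituting into each constraint:
  (1) 3(-4) - 2(0) + 22 = 10 ✓
  (2) -4 < -3 ✓
  (3) 0 = 5 × 0, remainder 0 ✓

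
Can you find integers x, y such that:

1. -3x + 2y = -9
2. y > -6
Yes

Take x = 3, y = 0. Substituting into each constraint:
  (1) -3(3) + 2(0) = -9 ✓
  (2) 0 > -6 ✓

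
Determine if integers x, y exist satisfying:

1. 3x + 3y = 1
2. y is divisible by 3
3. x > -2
No

Even the single constraint (3x + 3y = 1) is infeasible over the integers.

  - 3x + 3y = 1: every term on the left is divisible by 3, so the LHS ≡ 0 (mod 3), but the RHS 1 is not — no integer solution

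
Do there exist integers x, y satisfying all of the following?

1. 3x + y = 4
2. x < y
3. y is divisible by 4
Yes

Take x = 0, y = 4. Substituting into each constraint:
  (1) 3(0) + 4 = 4 ✓
  (2) 0 < 4 ✓
  (3) 4 = 4 × 1, remainder 0 ✓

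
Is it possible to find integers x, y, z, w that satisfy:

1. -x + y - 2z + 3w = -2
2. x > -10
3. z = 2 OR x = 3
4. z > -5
Yes

Take x = 3, y = 1, z = 0, w = 0. Substituting into each constraint:
  (1) (-3) + 1 - 2(0) + 3(0) = -2 ✓
  (2) 3 > -10 ✓
  (3) x = 3, target 3 ✓ (second branch holds)
  (4) 0 > -5 ✓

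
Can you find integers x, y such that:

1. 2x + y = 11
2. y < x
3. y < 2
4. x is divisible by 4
Yes

Take x = 8, y = -5. Substituting into each constraint:
  (1) 2(8) + (-5) = 11 ✓
  (2) -5 < 8 ✓
  (3) -5 < 2 ✓
  (4) 8 = 4 × 2, remainder 0 ✓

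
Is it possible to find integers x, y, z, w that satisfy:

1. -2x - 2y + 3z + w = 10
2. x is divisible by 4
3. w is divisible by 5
Yes

Take x = 0, y = 1, z = 4, w = 0. Substituting into each constraint:
  (1) -2(0) - 2(1) + 3(4) + 0 = 10 ✓
  (2) 0 = 4 × 0, remainder 0 ✓
  (3) 0 = 5 × 0, remainder 0 ✓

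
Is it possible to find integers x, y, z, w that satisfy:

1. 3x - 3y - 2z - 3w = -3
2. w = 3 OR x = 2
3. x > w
Yes

Take x = 4, y = 2, z = 0, w = 3. Substituting into each constraint:
  (1) 3(4) - 3(2) - 2(0) - 3(3) = -3 ✓
  (2) w = 3, target 3 ✓ (first branch holds)
  (3) 4 > 3 ✓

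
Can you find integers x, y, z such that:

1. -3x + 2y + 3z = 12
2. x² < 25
Yes

Take x = -4, y = 0, z = 0. Substituting into each constraint:
  (1) -3(-4) + 2(0) + 3(0) = 12 ✓
  (2) x² = (-4)² = 16, and 16 < 25 ✓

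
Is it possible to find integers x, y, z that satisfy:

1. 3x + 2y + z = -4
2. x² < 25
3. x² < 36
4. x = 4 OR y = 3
Yes

Take x = 4, y = -8, z = 0. Substituting into each constraint:
  (1) 3(4) + 2(-8) + 0 = -4 ✓
  (2) x² = (4)² = 16, and 16 < 25 ✓
  (3) x² = (4)² = 16, and 16 < 36 ✓
  (4) x = 4, target 4 ✓ (first branch holds)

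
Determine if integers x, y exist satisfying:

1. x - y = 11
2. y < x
Yes

Take x = 11, y = 0. Substituting into each constraint:
  (1) 11 + 0 = 11 ✓
  (2) 0 < 11 ✓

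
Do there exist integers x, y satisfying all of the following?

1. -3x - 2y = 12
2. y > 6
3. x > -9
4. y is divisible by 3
No

A contradictory subset is {-3x - 2y = 12, y > 6, x > -9}. No integer assignment can satisfy these jointly:

  - -3x - 2y = 12: is a linear equation tying the variables together
  - y > 6: bounds one variable relative to a constant
  - x > -9: bounds one variable relative to a constant

Range argument: with x ∈ [-8, ∞], y ∈ [7, ∞], the left side of the equation is at most 10, but the right side is 12 > 10. No integer solution exists.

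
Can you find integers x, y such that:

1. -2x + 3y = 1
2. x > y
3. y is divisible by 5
Yes

Take x = 7, y = 5. Substituting into each constraint:
  (1) -2(7) + 3(5) = 1 ✓
  (2) 7 > 5 ✓
  (3) 5 = 5 × 1, remainder 0 ✓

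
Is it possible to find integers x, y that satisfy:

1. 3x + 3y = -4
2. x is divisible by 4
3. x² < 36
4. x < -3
No

Even the single constraint (3x + 3y = -4) is infeasible over the integers.

  - 3x + 3y = -4: every term on the left is divisible by 3, so the LHS ≡ 0 (mod 3), but the RHS -4 is not — no integer solution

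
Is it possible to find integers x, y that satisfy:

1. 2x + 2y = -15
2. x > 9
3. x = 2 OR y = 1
No

Even the single constraint (2x + 2y = -15) is infeasible over the integers.

  - 2x + 2y = -15: every term on the left is divisible by 2, so the LHS ≡ 0 (mod 2), but the RHS -15 is not — no integer solution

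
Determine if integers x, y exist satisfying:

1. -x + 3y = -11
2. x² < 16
Yes

Take x = -1, y = -4. Substituting into each constraint:
  (1) 1 + 3(-4) = -11 ✓
  (2) x² = (-1)² = 1, and 1 < 16 ✓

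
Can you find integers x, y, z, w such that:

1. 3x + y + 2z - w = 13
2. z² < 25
Yes

Take x = 0, y = 0, z = 0, w = -13. Substituting into each constraint:
  (1) 3(0) + 0 + 2(0) + 13 = 13 ✓
  (2) z² = (0)² = 0, and 0 < 25 ✓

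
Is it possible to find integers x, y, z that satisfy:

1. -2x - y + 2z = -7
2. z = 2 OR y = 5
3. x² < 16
Yes

Take x = 2, y = 7, z = 2. Substituting into each constraint:
  (1) -2(2) + (-7) + 2(2) = -7 ✓
  (2) z = 2, target 2 ✓ (first branch holds)
  (3) x² = (2)² = 4, and 4 < 16 ✓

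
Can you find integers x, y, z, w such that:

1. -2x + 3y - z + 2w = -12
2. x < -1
Yes

Take x = -3, y = -6, z = 0, w = 0. Substituting into each constraint:
  (1) -2(-3) + 3(-6) + 0 + 2(0) = -12 ✓
  (2) -3 < -1 ✓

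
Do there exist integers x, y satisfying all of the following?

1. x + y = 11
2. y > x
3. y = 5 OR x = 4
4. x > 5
No

A contradictory subset is {x + y = 11, y > x, x > 5}. No integer assignment can satisfy these jointly:

  - x + y = 11: is a linear equation tying the variables together
  - y > x: bounds one variable relative to another variable
  - x > 5: bounds one variable relative to a constant

Propagating the comparison: y > x and x ≥ 6 give y ≥ 7. Range argument: with x ∈ [6, ∞], y ∈ [7, ∞], the left side of the equation is at least 13, but the right side is 11 < 13. No integer solution exists.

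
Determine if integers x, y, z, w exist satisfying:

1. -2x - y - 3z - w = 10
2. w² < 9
Yes

Take x = -5, y = 0, z = 0, w = 0. Substituting into each constraint:
  (1) -2(-5) + 0 - 3(0) + 0 = 10 ✓
  (2) w² = (0)² = 0, and 0 < 9 ✓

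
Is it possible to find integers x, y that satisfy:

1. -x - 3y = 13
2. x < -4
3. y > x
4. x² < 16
No

A contradictory subset is {x < -4, x² < 16}. No integer assignment can satisfy these jointly:

  - x < -4: bounds one variable relative to a constant
  - x² < 16: restricts x to |x| ≤ 3

Direct contradiction: the bounds on x require x ≥ -3 and x ≤ -5 simultaneously, which is empty.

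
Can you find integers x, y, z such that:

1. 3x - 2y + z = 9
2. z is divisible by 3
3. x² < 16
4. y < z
Yes

Take x = 1, y = -3, z = 0. Substituting into each constraint:
  (1) 3(1) - 2(-3) + 0 = 9 ✓
  (2) 0 = 3 × 0, remainder 0 ✓
  (3) x² = (1)² = 1, and 1 < 16 ✓
  (4) -3 < 0 ✓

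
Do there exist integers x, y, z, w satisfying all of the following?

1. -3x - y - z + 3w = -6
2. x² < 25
Yes

Take x = 2, y = 0, z = 0, w = 0. Substituting into each constraint:
  (1) -3(2) + 0 + 0 + 3(0) = -6 ✓
  (2) x² = (2)² = 4, and 4 < 25 ✓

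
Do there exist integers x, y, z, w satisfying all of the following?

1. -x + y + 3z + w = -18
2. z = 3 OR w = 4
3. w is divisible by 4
Yes

Take x = 27, y = 0, z = 3, w = 0. Substituting into each constraint:
  (1) (-27) + 0 + 3(3) + 0 = -18 ✓
  (2) z = 3, target 3 ✓ (first branch holds)
  (3) 0 = 4 × 0, remainder 0 ✓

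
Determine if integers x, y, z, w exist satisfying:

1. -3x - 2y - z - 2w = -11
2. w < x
Yes

Take x = 0, y = 0, z = 13, w = -1. Substituting into each constraint:
  (1) -3(0) - 2(0) + (-13) - 2(-1) = -11 ✓
  (2) -1 < 0 ✓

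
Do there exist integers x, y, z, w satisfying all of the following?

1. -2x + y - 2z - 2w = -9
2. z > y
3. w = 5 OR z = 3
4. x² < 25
Yes

Take x = 2, y = 1, z = 3, w = 0. Substituting into each constraint:
  (1) -2(2) + 1 - 2(3) - 2(0) = -9 ✓
  (2) 3 > 1 ✓
  (3) z = 3, target 3 ✓ (second branch holds)
  (4) x² = (2)² = 4, and 4 < 25 ✓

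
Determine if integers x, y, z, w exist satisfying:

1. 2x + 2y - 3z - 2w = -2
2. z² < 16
Yes

Take x = 0, y = 2, z = 2, w = 0. Substituting into each constraint:
  (1) 2(0) + 2(2) - 3(2) - 2(0) = -2 ✓
  (2) z² = (2)² = 4, and 4 < 16 ✓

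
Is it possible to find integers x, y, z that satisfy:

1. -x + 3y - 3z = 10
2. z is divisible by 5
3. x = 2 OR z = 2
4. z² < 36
Yes

Take x = 2, y = 4, z = 0. Substituting into each constraint:
  (1) (-2) + 3(4) - 3(0) = 10 ✓
  (2) 0 = 5 × 0, remainder 0 ✓
  (3) x = 2, target 2 ✓ (first branch holds)
  (4) z² = (0)² = 0, and 0 < 36 ✓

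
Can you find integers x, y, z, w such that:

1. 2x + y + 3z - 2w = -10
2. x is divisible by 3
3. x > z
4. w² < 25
Yes

Take x = 0, y = 0, z = -2, w = 2. Substituting into each constraint:
  (1) 2(0) + 0 + 3(-2) - 2(2) = -10 ✓
  (2) 0 = 3 × 0, remainder 0 ✓
  (3) 0 > -2 ✓
  (4) w² = (2)² = 4, and 4 < 25 ✓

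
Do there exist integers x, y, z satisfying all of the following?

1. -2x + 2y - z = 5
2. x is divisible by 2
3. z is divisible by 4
No

A contradictory subset is {-2x + 2y - z = 5, z is divisible by 4}. No integer assignment can satisfy these jointly:

  - -2x + 2y - z = 5: is a linear equation tying the variables together
  - z is divisible by 4: restricts z to multiples of 4

Modular obstruction: writing z = 4z', every remaining term of the linear equation is divisible by 2, so the left side is ≡ 0 (mod 2); but the right side 5 ≡ 1 (mod 2). No integers can satisfy it.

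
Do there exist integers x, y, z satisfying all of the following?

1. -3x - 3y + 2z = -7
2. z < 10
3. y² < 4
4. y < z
Yes

Take x = 3, y = 0, z = 1. Substituting into each constraint:
  (1) -3(3) - 3(0) + 2(1) = -7 ✓
  (2) 1 < 10 ✓
  (3) y² = (0)² = 0, and 0 < 4 ✓
  (4) 0 < 1 ✓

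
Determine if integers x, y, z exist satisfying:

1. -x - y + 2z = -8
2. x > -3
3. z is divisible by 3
Yes

Take x = 8, y = 0, z = 0. Substituting into each constraint:
  (1) (-8) + 0 + 2(0) = -8 ✓
  (2) 8 > -3 ✓
  (3) 0 = 3 × 0, remainder 0 ✓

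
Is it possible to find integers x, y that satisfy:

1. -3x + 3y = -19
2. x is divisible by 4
No

Even the single constraint (-3x + 3y = -19) is infeasible over the integers.

  - -3x + 3y = -19: every term on the left is divisible by 3, so the LHS ≡ 0 (mod 3), but the RHS -19 is not — no integer solution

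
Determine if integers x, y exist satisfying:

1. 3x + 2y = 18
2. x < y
Yes

Take x = 2, y = 6. Substituting into each constraint:
  (1) 3(2) + 2(6) = 18 ✓
  (2) 2 < 6 ✓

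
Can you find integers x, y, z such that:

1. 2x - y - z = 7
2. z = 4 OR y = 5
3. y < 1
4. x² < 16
Yes

Take x = 0, y = -11, z = 4. Substituting into each constraint:
  (1) 2(0) + 11 + (-4) = 7 ✓
  (2) z = 4, target 4 ✓ (first branch holds)
  (3) -11 < 1 ✓
  (4) x² = (0)² = 0, and 0 < 16 ✓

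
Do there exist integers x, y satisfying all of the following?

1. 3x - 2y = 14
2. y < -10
Yes

Take x = -4, y = -13. Substituting into each constraint:
  (1) 3(-4) - 2(-13) = 14 ✓
  (2) -13 < -10 ✓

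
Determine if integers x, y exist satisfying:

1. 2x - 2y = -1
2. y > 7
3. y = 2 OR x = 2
No

Even the single constraint (2x - 2y = -1) is infeasible over the integers.

  - 2x - 2y = -1: every term on the left is divisible by 2, so the LHS ≡ 0 (mod 2), but the RHS -1 is not — no integer solution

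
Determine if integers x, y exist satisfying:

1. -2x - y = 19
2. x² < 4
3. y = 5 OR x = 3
No

The full constraint system is jointly infeasible over the integers. Each constraint and what it forces:

  - -2x - y = 19: is a linear equation tying the variables together
  - x² < 4: restricts x to |x| ≤ 1
  - y = 5 OR x = 3: forces a choice: either y = 5 or x = 3

Split on the disjunction (y = 5 OR x = 3):
  • If y = 5: the equation forces x = -12, but x² < 4 requires |x| ≤ 1.
  • If x = 3: this contradicts x² < 4, which requires |x| ≤ 1.
Both branches are infeasible, so the system has no integer solution.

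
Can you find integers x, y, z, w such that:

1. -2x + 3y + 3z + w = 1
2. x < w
Yes

Take x = 0, y = 0, z = 0, w = 1. Substituting into each constraint:
  (1) -2(0) + 3(0) + 3(0) + 1 = 1 ✓
  (2) 0 < 1 ✓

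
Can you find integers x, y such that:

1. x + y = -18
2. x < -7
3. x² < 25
No

A contradictory subset is {x < -7, x² < 25}. No integer assignment can satisfy these jointly:

  - x < -7: bounds one variable relative to a constant
  - x² < 25: restricts x to |x| ≤ 4

Direct contradiction: the bounds on x require x ≥ -4 and x ≤ -8 simultaneously, which is empty.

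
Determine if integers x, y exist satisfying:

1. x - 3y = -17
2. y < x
Yes

Take x = 10, y = 9. Substituting into each constraint:
  (1) 10 - 3(9) = -17 ✓
  (2) 9 < 10 ✓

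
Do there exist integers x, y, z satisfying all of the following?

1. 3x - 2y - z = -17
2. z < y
Yes

Take x = -6, y = 0, z = -1. Substituting into each constraint:
  (1) 3(-6) - 2(0) + 1 = -17 ✓
  (2) -1 < 0 ✓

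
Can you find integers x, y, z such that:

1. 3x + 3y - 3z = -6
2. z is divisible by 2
Yes

Take x = 0, y = -2, z = 0. Substituting into each constraint:
  (1) 3(0) + 3(-2) - 3(0) = -6 ✓
  (2) 0 = 2 × 0, remainder 0 ✓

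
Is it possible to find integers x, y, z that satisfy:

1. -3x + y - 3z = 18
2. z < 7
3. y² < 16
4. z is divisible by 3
Yes

Take x = -6, y = 0, z = 0. Substituting into each constraint:
  (1) -3(-6) + 0 - 3(0) = 18 ✓
  (2) 0 < 7 ✓
  (3) y² = (0)² = 0, and 0 < 16 ✓
  (4) 0 = 3 × 0, remainder 0 ✓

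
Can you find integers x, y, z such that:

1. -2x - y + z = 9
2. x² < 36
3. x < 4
Yes

Take x = -4, y = 0, z = 1. Substituting into each constraint:
  (1) -2(-4) + 0 + 1 = 9 ✓
  (2) x² = (-4)² = 16, and 16 < 36 ✓
  (3) -4 < 4 ✓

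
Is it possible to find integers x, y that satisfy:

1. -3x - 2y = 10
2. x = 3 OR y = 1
Yes

Take x = -4, y = 1. Substituting into each constraint:
  (1) -3(-4) - 2(1) = 10 ✓
  (2) y = 1, target 1 ✓ (second branch holds)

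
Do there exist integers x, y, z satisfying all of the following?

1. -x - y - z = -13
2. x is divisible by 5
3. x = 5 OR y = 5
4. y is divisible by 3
Yes

Take x = 5, y = 6, z = 2. Substituting into each constraint:
  (1) (-5) + (-6) + (-2) = -13 ✓
  (2) 5 = 5 × 1, remainder 0 ✓
  (3) x = 5, target 5 ✓ (first branch holds)
  (4) 6 = 3 × 2, remainder 0 ✓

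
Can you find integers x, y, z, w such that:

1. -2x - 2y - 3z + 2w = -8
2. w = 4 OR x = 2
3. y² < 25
Yes

Take x = -1, y = 0, z = 6, w = 4. Substituting into each constraint:
  (1) -2(-1) - 2(0) - 3(6) + 2(4) = -8 ✓
  (2) w = 4, target 4 ✓ (first branch holds)
  (3) y² = (0)² = 0, and 0 < 25 ✓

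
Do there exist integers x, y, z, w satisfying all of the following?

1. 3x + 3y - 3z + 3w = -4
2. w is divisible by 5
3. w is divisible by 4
No

Even the single constraint (3x + 3y - 3z + 3w = -4) is infeasible over the integers.

  - 3x + 3y - 3z + 3w = -4: every term on the left is divisible by 3, so the LHS ≡ 0 (mod 3), but the RHS -4 is not — no integer solution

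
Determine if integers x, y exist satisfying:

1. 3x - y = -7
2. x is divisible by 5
Yes

Take x = 0, y = 7. Substituting into each constraint:
  (1) 3(0) + (-7) = -7 ✓
  (2) 0 = 5 × 0, remainder 0 ✓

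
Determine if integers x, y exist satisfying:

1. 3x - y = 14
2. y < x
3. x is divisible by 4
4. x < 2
Yes

Take x = 0, y = -14. Substituting into each constraint:
  (1) 3(0) + 14 = 14 ✓
  (2) -14 < 0 ✓
  (3) 0 = 4 × 0, remainder 0 ✓
  (4) 0 < 2 ✓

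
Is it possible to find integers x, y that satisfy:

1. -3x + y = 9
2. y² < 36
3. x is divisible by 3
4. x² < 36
Yes

Take x = -3, y = 0. Substituting into each constraint:
  (1) -3(-3) + 0 = 9 ✓
  (2) y² = (0)² = 0, and 0 < 36 ✓
  (3) -3 = 3 × -1, remainder 0 ✓
  (4) x² = (-3)² = 9, and 9 < 36 ✓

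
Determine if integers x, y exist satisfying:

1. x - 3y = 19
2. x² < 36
Yes

Take x = 1, y = -6. Substituting into each constraint:
  (1) 1 - 3(-6) = 19 ✓
  (2) x² = (1)² = 1, and 1 < 36 ✓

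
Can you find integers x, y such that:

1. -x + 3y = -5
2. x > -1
Yes

Take x = 5, y = 0. Substituting into each constraint:
  (1) (-5) + 3(0) = -5 ✓
  (2) 5 > -1 ✓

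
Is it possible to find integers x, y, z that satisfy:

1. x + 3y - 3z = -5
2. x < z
Yes

Take x = 1, y = 0, z = 2. Substituting into each constraint:
  (1) 1 + 3(0) - 3(2) = -5 ✓
  (2) 1 < 2 ✓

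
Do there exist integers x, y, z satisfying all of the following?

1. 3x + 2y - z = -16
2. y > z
Yes

Take x = -6, y = 1, z = 0. Substituting into each constraint:
  (1) 3(-6) + 2(1) + 0 = -16 ✓
  (2) 1 > 0 ✓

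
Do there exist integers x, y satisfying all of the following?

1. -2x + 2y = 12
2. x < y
Yes

Take x = -6, y = 0. Substituting into each constraint:
  (1) -2(-6) + 2(0) = 12 ✓
  (2) -6 < 0 ✓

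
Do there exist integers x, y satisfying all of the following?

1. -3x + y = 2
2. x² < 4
Yes

Take x = 0, y = 2. Substituting into each constraint:
  (1) -3(0) + 2 = 2 ✓
  (2) x² = (0)² = 0, and 0 < 4 ✓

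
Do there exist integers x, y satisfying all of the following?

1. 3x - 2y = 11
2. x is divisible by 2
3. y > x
No

A contradictory subset is {3x - 2y = 11, x is divisible by 2}. No integer assignment can satisfy these jointly:

  - 3x - 2y = 11: is a linear equation tying the variables together
  - x is divisible by 2: restricts x to multiples of 2

Modular obstruction: writing x = 2x', every remaining term of the linear equation is divisible by 2, so the left side is ≡ 0 (mod 2); but the right side 11 ≡ 1 (mod 2). No integers can satisfy it.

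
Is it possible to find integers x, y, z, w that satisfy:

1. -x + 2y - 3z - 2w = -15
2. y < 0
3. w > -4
Yes

Take x = 0, y = -1, z = 1, w = 5. Substituting into each constraint:
  (1) 0 + 2(-1) - 3(1) - 2(5) = -15 ✓
  (2) -1 < 0 ✓
  (3) 5 > -4 ✓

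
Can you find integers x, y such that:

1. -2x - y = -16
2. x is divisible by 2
Yes

Take x = 0, y = 16. Substituting into each constraint:
  (1) -2(0) + (-16) = -16 ✓
  (2) 0 = 2 × 0, remainder 0 ✓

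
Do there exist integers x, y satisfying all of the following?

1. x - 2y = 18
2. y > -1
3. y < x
Yes

Take x = 18, y = 0. Substituting into each constraint:
  (1) 18 - 2(0) = 18 ✓
  (2) 0 > -1 ✓
  (3) 0 < 18 ✓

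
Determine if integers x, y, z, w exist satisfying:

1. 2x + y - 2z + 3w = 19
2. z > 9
Yes

Take x = 19, y = 1, z = 10, w = 0. Substituting into each constraint:
  (1) 2(19) + 1 - 2(10) + 3(0) = 19 ✓
  (2) 10 > 9 ✓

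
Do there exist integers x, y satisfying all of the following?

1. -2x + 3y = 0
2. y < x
Yes

Take x = 3, y = 2. Substituting into each constraint:
  (1) -2(3) + 3(2) = 0 ✓
  (2) 2 < 3 ✓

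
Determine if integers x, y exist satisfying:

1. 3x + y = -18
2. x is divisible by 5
Yes

Take x = 0, y = -18. Substituting into each constraint:
  (1) 3(0) + (-18) = -18 ✓
  (2) 0 = 5 × 0, remainder 0 ✓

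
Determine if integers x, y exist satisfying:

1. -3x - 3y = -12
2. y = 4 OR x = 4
Yes

Take x = 4, y = 0. Substituting into each constraint:
  (1) -3(4) - 3(0) = -12 ✓
  (2) x = 4, target 4 ✓ (second branch holds)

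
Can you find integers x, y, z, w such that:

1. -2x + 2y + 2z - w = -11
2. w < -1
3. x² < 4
Yes

Take x = 0, y = 0, z = -7, w = -3. Substituting into each constraint:
  (1) -2(0) + 2(0) + 2(-7) + 3 = -11 ✓
  (2) -3 < -1 ✓
  (3) x² = (0)² = 0, and 0 < 4 ✓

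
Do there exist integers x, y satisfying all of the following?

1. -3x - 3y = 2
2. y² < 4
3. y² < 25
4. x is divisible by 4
No

Even the single constraint (-3x - 3y = 2) is infeasible over the integers.

  - -3x - 3y = 2: every term on the left is divisible by 3, so the LHS ≡ 0 (mod 3), but the RHS 2 is not — no integer solution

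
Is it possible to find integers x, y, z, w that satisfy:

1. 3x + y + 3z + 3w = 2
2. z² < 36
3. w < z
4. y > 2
Yes

Take x = 0, y = 5, z = 0, w = -1. Substituting into each constraint:
  (1) 3(0) + 5 + 3(0) + 3(-1) = 2 ✓
  (2) z² = (0)² = 0, and 0 < 36 ✓
  (3) -1 < 0 ✓
  (4) 5 > 2 ✓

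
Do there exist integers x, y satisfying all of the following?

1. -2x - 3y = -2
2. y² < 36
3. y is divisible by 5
Yes

Take x = 1, y = 0. Substituting into each constraint:
  (1) -2(1) - 3(0) = -2 ✓
  (2) y² = (0)² = 0, and 0 < 36 ✓
  (3) 0 = 5 × 0, remainder 0 ✓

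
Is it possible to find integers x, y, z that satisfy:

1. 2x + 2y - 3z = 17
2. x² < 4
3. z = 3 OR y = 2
Yes

Take x = -1, y = 14, z = 3. Substituting into each constraint:
  (1) 2(-1) + 2(14) - 3(3) = 17 ✓
  (2) x² = (-1)² = 1, and 1 < 4 ✓
  (3) z = 3, target 3 ✓ (first branch holds)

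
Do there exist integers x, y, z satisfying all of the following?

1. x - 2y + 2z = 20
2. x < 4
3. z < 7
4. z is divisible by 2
Yes

Take x = 2, y = -9, z = 0. Substituting into each constraint:
  (1) 2 - 2(-9) + 2(0) = 20 ✓
  (2) 2 < 4 ✓
  (3) 0 < 7 ✓
  (4) 0 = 2 × 0, remainder 0 ✓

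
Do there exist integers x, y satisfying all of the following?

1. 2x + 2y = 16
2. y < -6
Yes

Take x = 15, y = -7. Substituting into each constraint:
  (1) 2(15) + 2(-7) = 16 ✓
  (2) -7 < -6 ✓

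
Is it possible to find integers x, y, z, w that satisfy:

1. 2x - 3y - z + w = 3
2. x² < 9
Yes

Take x = 0, y = 0, z = -3, w = 0. Substituting into each constraint:
  (1) 2(0) - 3(0) + 3 + 0 = 3 ✓
  (2) x² = (0)² = 0, and 0 < 9 ✓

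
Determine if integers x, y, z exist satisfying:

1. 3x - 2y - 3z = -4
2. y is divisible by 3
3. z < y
No

A contradictory subset is {3x - 2y - 3z = -4, y is divisible by 3}. No integer assignment can satisfy these jointly:

  - 3x - 2y - 3z = -4: is a linear equation tying the variables together
  - y is divisible by 3: restricts y to multiples of 3

Modular obstruction: writing y = 3y', every remaining term of the linear equation is divisible by 3, so the left side is ≡ 0 (mod 3); but the right side -4 ≡ 2 (mod 3). No integers can satisfy it.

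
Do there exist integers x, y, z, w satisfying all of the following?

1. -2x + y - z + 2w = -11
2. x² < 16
Yes

Take x = 0, y = 1, z = 0, w = -6. Substituting into each constraint:
  (1) -2(0) + 1 + 0 + 2(-6) = -11 ✓
  (2) x² = (0)² = 0, and 0 < 16 ✓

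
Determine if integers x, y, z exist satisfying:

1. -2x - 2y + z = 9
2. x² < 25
Yes

Take x = 0, y = 0, z = 9. Substituting into each constraint:
  (1) -2(0) - 2(0) + 9 = 9 ✓
  (2) x² = (0)² = 0, and 0 < 25 ✓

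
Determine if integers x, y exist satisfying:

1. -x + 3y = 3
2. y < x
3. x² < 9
No

The full constraint system is jointly infeasible over the integers. Each constraint and what it forces:

  - -x + 3y = 3: is a linear equation tying the variables together
  - y < x: bounds one variable relative to another variable
  - x² < 9: restricts x to |x| ≤ 2

The bounds confine x to {-2, -1, 0, 1, 2}. For each value, substitute into the equation:
  • x = -2: the equation gives 3y = 1, so y would not be an integer.
  • x = -1: the equation gives 3y = 2, so y would not be an integer.
  • x = 0: the equation forces y = 1, but x > y fails since 0 ≤ 1.
  • x = 1: the equation gives 3y = 4, so y would not be an integer.
  • x = 2: the equation gives 3y = 5, so y would not be an integer.
Every case fails, so no integer solution exists.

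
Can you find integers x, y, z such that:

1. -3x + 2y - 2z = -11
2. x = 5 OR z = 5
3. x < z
Yes

Take x = 3, y = 4, z = 5. Substituting into each constraint:
  (1) -3(3) + 2(4) - 2(5) = -11 ✓
  (2) z = 5, target 5 ✓ (second branch holds)
  (3) 3 < 5 ✓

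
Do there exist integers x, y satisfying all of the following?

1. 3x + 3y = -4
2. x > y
No

Even the single constraint (3x + 3y = -4) is infeasible over the integers.

  - 3x + 3y = -4: every term on the left is divisible by 3, so the LHS ≡ 0 (mod 3), but the RHS -4 is not — no integer solution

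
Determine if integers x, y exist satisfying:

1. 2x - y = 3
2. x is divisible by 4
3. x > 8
Yes

Take x = 12, y = 21. Substituting into each constraint:
  (1) 2(12) + (-21) = 3 ✓
  (2) 12 = 4 × 3, remainder 0 ✓
  (3) 12 > 8 ✓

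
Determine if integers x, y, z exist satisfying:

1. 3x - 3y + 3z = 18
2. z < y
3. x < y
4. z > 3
Yes

Take x = 7, y = 8, z = 7. Substituting into each constraint:
  (1) 3(7) - 3(8) + 3(7) = 18 ✓
  (2) 7 < 8 ✓
  (3) 7 < 8 ✓
  (4) 7 > 3 ✓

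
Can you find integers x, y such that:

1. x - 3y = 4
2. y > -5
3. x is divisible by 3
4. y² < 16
No

A contradictory subset is {x - 3y = 4, x is divisible by 3}. No integer assignment can satisfy these jointly:

  - x - 3y = 4: is a linear equation tying the variables together
  - x is divisible by 3: restricts x to multiples of 3

Modular obstruction: writing x = 3x', every remaining term of the linear equation is divisible by 3, so the left side is ≡ 0 (mod 3); but the right side 4 ≡ 1 (mod 3). No integers can satisfy it.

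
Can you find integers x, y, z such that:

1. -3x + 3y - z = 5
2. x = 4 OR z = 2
Yes

Take x = 4, y = 7, z = 4. Substituting into each constraint:
  (1) -3(4) + 3(7) + (-4) = 5 ✓
  (2) x = 4, target 4 ✓ (first branch holds)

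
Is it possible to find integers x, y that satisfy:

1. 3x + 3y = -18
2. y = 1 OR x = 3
Yes

Take x = 3, y = -9. Substituting into each constraint:
  (1) 3(3) + 3(-9) = -18 ✓
  (2) x = 3, target 3 ✓ (second branch holds)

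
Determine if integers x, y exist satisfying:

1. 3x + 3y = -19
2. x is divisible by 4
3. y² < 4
No

Even the single constraint (3x + 3y = -19) is infeasible over the integers.

  - 3x + 3y = -19: every term on the left is divisible by 3, so the LHS ≡ 0 (mod 3), but the RHS -19 is not — no integer solution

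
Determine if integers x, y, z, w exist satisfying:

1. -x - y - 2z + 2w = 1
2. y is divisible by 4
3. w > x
Yes

Take x = 1, y = 0, z = 1, w = 2. Substituting into each constraint:
  (1) (-1) + 0 - 2(1) + 2(2) = 1 ✓
  (2) 0 = 4 × 0, remainder 0 ✓
  (3) 2 > 1 ✓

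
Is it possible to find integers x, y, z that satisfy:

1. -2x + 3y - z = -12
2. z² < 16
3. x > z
Yes

Take x = 0, y = -5, z = -3. Substituting into each constraint:
  (1) -2(0) + 3(-5) + 3 = -12 ✓
  (2) z² = (-3)² = 9, and 9 < 16 ✓
  (3) 0 > -3 ✓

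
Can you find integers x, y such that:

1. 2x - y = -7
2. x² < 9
Yes

Take x = 0, y = 7. Substituting into each constraint:
  (1) 2(0) + (-7) = -7 ✓
  (2) x² = (0)² = 0, and 0 < 9 ✓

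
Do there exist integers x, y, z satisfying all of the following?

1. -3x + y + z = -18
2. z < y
Yes

Take x = 7, y = 2, z = 1. Substituting into each constraint:
  (1) -3(7) + 2 + 1 = -18 ✓
  (2) 1 < 2 ✓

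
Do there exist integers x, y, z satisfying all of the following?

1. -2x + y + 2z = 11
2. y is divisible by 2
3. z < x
No

A contradictory subset is {-2x + y + 2z = 11, y is divisible by 2}. No integer assignment can satisfy these jointly:

  - -2x + y + 2z = 11: is a linear equation tying the variables together
  - y is divisible by 2: restricts y to multiples of 2

Modular obstruction: writing y = 2y', every remaining term of the linear equation is divisible by 2, so the left side is ≡ 0 (mod 2); but the right side 11 ≡ 1 (mod 2). No integers can satisfy it.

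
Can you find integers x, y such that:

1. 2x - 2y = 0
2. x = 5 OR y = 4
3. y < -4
No

The full constraint system is jointly infeasible over the integers. Each constraint and what it forces:

  - 2x - 2y = 0: is a linear equation tying the variables together
  - x = 5 OR y = 4: forces a choice: either x = 5 or y = 4
  - y < -4: bounds one variable relative to a constant

Split on the disjunction (x = 5 OR y = 4):
  • If x = 5: the equation forces y = 5, which contradicts the bound y ≤ -5.
  • If y = 4: this contradicts the bound y ≤ -5.
Both branches are infeasible, so the system has no integer solution.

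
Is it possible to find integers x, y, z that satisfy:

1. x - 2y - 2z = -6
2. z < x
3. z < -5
Yes

Take x = 0, y = 9, z = -6. Substituting into each constraint:
  (1) 0 - 2(9) - 2(-6) = -6 ✓
  (2) -6 < 0 ✓
  (3) -6 < -5 ✓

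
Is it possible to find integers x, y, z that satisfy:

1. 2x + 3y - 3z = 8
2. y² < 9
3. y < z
Yes

Take x = 7, y = -2, z = 0. Substituting into each constraint:
  (1) 2(7) + 3(-2) - 3(0) = 8 ✓
  (2) y² = (-2)² = 4, and 4 < 9 ✓
  (3) -2 < 0 ✓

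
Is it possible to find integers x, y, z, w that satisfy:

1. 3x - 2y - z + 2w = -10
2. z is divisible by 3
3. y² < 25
Yes

Take x = 0, y = 2, z = 0, w = -3. Substituting into each constraint:
  (1) 3(0) - 2(2) + 0 + 2(-3) = -10 ✓
  (2) 0 = 3 × 0, remainder 0 ✓
  (3) y² = (2)² = 4, and 4 < 25 ✓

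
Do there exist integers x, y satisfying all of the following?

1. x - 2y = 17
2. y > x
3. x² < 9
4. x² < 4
No

A contradictory subset is {x - 2y = 17, y > x, x² < 4}. No integer assignment can satisfy these jointly:

  - x - 2y = 17: is a linear equation tying the variables together
  - y > x: bounds one variable relative to another variable
  - x² < 4: restricts x to |x| ≤ 1

Propagating the comparison: y > x and x ≥ -1 give y ≥ 0. Range argument: with x ∈ [-1, 1], y ∈ [0, ∞], the left side of the equation is at most 1, but the right side is 17 > 1. No integer solution exists.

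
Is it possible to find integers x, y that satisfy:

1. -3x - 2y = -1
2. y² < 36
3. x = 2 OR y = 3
No

A contradictory subset is {-3x - 2y = -1, x = 2 OR y = 3}. No integer assignment can satisfy these jointly:

  - -3x - 2y = -1: is a linear equation tying the variables together
  - x = 2 OR y = 3: forces a choice: either x = 2 or y = 3

Split on the disjunction (x = 2 OR y = 3):
  • If x = 2: with x = 2, every remaining term of the linear equation is divisible by 2, so the left side is ≡ 0 (mod 2); but the right side 5 ≡ 1 (mod 2). No integers can satisfy it.
  • If y = 3: with y = 3, every remaining term of the linear equation is divisible by 3, so the left side is ≡ 0 (mod 3); but the right side 5 ≡ 2 (mod 3). No integers can satisfy it.
Both branches are infeasible, so the system has no integer solution.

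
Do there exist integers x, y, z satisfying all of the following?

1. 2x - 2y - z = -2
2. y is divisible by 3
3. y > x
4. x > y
No

A contradictory subset is {y > x, x > y}. No integer assignment can satisfy these jointly:

  - y > x: bounds one variable relative to another variable
  - x > y: bounds one variable relative to another variable

Direct contradiction: y > x and x > y cannot both hold.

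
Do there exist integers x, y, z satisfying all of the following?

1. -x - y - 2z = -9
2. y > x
Yes

Take x = 0, y = 1, z = 4. Substituting into each constraint:
  (1) 0 + (-1) - 2(4) = -9 ✓
  (2) 1 > 0 ✓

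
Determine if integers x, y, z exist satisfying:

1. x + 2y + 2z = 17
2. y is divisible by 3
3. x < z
Yes

Take x = -1, y = 9, z = 0. Substituting into each constraint:
  (1) (-1) + 2(9) + 2(0) = 17 ✓
  (2) 9 = 3 × 3, remainder 0 ✓
  (3) -1 < 0 ✓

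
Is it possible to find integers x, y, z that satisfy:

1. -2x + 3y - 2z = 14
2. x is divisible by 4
Yes

Take x = 0, y = 6, z = 2. Substituting into each constraint:
  (1) -2(0) + 3(6) - 2(2) = 14 ✓
  (2) 0 = 4 × 0, remainder 0 ✓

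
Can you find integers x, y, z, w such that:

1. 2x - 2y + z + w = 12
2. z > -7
Yes

Take x = 0, y = 0, z = 0, w = 12. Substituting into each constraint:
  (1) 2(0) - 2(0) + 0 + 12 = 12 ✓
  (2) 0 > -7 ✓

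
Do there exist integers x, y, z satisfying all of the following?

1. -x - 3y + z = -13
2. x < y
Yes

Take x = 0, y = 1, z = -10. Substituting into each constraint:
  (1) 0 - 3(1) + (-10) = -13 ✓
  (2) 0 < 1 ✓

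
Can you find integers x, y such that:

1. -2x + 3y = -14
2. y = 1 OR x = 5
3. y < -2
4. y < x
No

A contradictory subset is {-2x + 3y = -14, y = 1 OR x = 5, y < -2}. No integer assignment can satisfy these jointly:

  - -2x + 3y = -14: is a linear equation tying the variables together
  - y = 1 OR x = 5: forces a choice: either y = 1 or x = 5
  - y < -2: bounds one variable relative to a constant

Split on the disjunction (y = 1 OR x = 5):
  • If y = 1: this contradicts the bound y ≤ -3.
  • If x = 5: with x = 5, every remaining term of the linear equation is divisible by 3, so the left side is ≡ 0 (mod 3); but the right side -4 ≡ 2 (mod 3). No integers can satisfy it.
Both branches are infeasible, so the system has no integer solution.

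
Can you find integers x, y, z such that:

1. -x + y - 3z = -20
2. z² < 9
Yes

Take x = 0, y = -20, z = 0. Substituting into each constraint:
  (1) 0 + (-20) - 3(0) = -20 ✓
  (2) z² = (0)² = 0, and 0 < 9 ✓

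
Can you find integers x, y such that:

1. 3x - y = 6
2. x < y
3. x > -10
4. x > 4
Yes

Take x = 5, y = 9. Substituting into each constraint:
  (1) 3(5) + (-9) = 6 ✓
  (2) 5 < 9 ✓
  (3) 5 > -10 ✓
  (4) 5 > 4 ✓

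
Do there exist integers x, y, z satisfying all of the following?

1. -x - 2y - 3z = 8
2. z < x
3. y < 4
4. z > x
No

A contradictory subset is {z < x, z > x}. No integer assignment can satisfy these jointly:

  - z < x: bounds one variable relative to another variable
  - z > x: bounds one variable relative to another variable

Direct contradiction: x > z and z > x cannot both hold.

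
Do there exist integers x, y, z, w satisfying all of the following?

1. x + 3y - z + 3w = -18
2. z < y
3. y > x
Yes

Take x = -1, y = 0, z = -1, w = -6. Substituting into each constraint:
  (1) (-1) + 3(0) + 1 + 3(-6) = -18 ✓
  (2) -1 < 0 ✓
  (3) 0 > -1 ✓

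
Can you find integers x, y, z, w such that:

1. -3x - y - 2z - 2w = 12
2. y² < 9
Yes

Take x = 0, y = 0, z = 0, w = -6. Substituting into each constraint:
  (1) -3(0) + 0 - 2(0) - 2(-6) = 12 ✓
  (2) y² = (0)² = 0, and 0 < 9 ✓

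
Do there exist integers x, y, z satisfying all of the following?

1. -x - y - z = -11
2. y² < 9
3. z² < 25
Yes

Take x = 12, y = -1, z = 0. Substituting into each constraint:
  (1) (-12) + 1 + 0 = -11 ✓
  (2) y² = (-1)² = 1, and 1 < 9 ✓
  (3) z² = (0)² = 0, and 0 < 25 ✓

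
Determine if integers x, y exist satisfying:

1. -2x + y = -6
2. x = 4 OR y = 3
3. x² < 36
Yes

Take x = 4, y = 2. Substituting into each constraint:
  (1) -2(4) + 2 = -6 ✓
  (2) x = 4, target 4 ✓ (first branch holds)
  (3) x² = (4)² = 16, and 16 < 36 ✓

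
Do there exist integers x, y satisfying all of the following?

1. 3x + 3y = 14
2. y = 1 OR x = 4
No

Even the single constraint (3x + 3y = 14) is infeasible over the integers.

  - 3x + 3y = 14: every term on the left is divisible by 3, so the LHS ≡ 0 (mod 3), but the RHS 14 is not — no integer solution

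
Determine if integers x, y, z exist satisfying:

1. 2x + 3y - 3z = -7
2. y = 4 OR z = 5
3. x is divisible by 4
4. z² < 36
Yes

Take x = 4, y = 0, z = 5. Substituting into each constraint:
  (1) 2(4) + 3(0) - 3(5) = -7 ✓
  (2) z = 5, target 5 ✓ (second branch holds)
  (3) 4 = 4 × 1, remainder 0 ✓
  (4) z² = (5)² = 25, and 25 < 36 ✓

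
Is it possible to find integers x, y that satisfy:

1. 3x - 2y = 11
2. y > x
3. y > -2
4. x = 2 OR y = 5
No

A contradictory subset is {3x - 2y = 11, y > x, x = 2 OR y = 5}. No integer assignment can satisfy these jointly:

  - 3x - 2y = 11: is a linear equation tying the variables together
  - y > x: bounds one variable relative to another variable
  - x = 2 OR y = 5: forces a choice: either x = 2 or y = 5

Split on the disjunction (x = 2 OR y = 5):
  • If x = 2: with x = 2, every remaining term of the linear equation is divisible by 2, so the left side is ≡ 0 (mod 2); but the right side 5 ≡ 1 (mod 2). No integers can satisfy it.
  • If y = 5: the equation forces x = 7, giving (y, x) = (5, 7), which violates y > x.
Both branches are infeasible, so the system has no integer solution.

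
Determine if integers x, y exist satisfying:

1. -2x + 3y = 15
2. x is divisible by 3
Yes

Take x = 0, y = 5. Substituting into each constraint:
  (1) -2(0) + 3(5) = 15 ✓
  (2) 0 = 3 × 0, remainder 0 ✓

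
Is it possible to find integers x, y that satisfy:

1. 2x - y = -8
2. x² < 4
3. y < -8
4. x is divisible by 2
No

A contradictory subset is {2x - y = -8, x² < 4, y < -8}. No integer assignment can satisfy these jointly:

  - 2x - y = -8: is a linear equation tying the variables together
  - x² < 4: restricts x to |x| ≤ 1
  - y < -8: bounds one variable relative to a constant

Range argument: with x ∈ [-1, 1], y ∈ [−∞, -9], the left side of the equation is at least 7, but the right side is -8 < 7. No integer solution exists.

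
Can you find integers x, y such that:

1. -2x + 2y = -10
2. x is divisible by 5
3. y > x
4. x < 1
No

A contradictory subset is {-2x + 2y = -10, y > x}. No integer assignment can satisfy these jointly:

  - -2x + 2y = -10: is a linear equation tying the variables together
  - y > x: bounds one variable relative to another variable

From the equation, x − y = 5, i.e. y − x = -5; but y > x requires y − x ≥ 1. Contradiction.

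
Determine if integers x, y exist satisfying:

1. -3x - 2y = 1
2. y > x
Yes

Take x = -1, y = 1. Substituting into each constraint:
  (1) -3(-1) - 2(1) = 1 ✓
  (2) 1 > -1 ✓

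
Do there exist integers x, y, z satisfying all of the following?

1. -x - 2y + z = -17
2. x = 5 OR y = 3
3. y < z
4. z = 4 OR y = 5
Yes

Take x = 15, y = 3, z = 4. Substituting into each constraint:
  (1) (-15) - 2(3) + 4 = -17 ✓
  (2) y = 3, target 3 ✓ (second branch holds)
  (3) 3 < 4 ✓
  (4) z = 4, target 4 ✓ (first branch holds)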